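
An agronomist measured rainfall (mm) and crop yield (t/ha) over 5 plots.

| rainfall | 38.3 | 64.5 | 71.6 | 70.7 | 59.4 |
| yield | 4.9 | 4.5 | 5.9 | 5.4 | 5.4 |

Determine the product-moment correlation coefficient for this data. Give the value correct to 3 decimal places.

0.461

n = 5, Σx = 304.5, Σy = 26.1, Σx² = 19280.55, Σy² = 137.39, Σxy = 1602.9
nΣxy − ΣxΣy = 8014.5 − 7947.45 = 67.05
nΣx² − (Σx)² = 96402.75 − 92720.25 = 3682.5; nΣy² − (Σy)² = 686.95 − 681.21 = 5.74
r = 67.05 / √(3682.5 × 5.74) = 67.05 / 145.3876 ≈ 0.461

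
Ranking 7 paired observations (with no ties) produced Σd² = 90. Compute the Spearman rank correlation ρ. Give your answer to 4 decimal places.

ρ = 1 − 6Σd² / [n(n²−1)] = 1 − 6×90 / (7×48)
  = 1 − 540/336 = 1 − 1.60714 ≈ -0.6071

-0.6071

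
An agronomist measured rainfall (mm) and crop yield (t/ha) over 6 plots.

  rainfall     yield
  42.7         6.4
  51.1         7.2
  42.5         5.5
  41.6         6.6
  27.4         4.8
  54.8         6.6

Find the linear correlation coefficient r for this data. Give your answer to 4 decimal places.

n = 6, Σx = 260.1, Σy = 37.1, Σx² = 11725.11, Σy² = 233.21, Σxy = 1642.71
nΣxy − ΣxΣy = 9856.26 − 9649.71 = 206.55
nΣx² − (Σx)² = 70350.66 − 67652.01 = 2698.65; nΣy² − (Σy)² = 1399.26 − 1376.41 = 22.85
r = 206.55 / √(2698.65 × 22.85) = 206.55 / 248.3227 ≈ 0.8318

0.8318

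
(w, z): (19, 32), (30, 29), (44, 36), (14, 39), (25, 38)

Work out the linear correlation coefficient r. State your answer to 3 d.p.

n = 5, Σw = 132, Σz = 174, Σw² = 4018, Σz² = 6126, Σwz = 4558
nΣwz − ΣwΣz = 22790 − 22968 = -178
nΣw² − (Σw)² = 20090 − 17424 = 2666; nΣz² − (Σz)² = 30630 − 30276 = 354
r = -178 / √(2666 × 354) = -178 / 971.4752 ≈ -0.183

-0.183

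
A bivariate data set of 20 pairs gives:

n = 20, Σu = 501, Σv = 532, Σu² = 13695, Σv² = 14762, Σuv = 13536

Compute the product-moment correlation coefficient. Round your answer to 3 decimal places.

0.250

r = (nΣuv − ΣuΣv) / √[(nΣu² − (Σu)²)(nΣv² − (Σv)²)]
Numerator: 20×13536 − 501×532 = 4188
Denominator: √[(273900 − 251001)(295240 − 283024)] = √[22899 × 12216] = 16725.2559
r = 4188 / 16725.2559 ≈ 0.250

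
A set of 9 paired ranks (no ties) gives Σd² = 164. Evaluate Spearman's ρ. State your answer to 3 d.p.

ρ = 1 − 6Σd² / [n(n²−1)] = 1 − 6×164 / (9×80)
  = 1 − 984/720 = 1 − 1.3667 ≈ -0.367

-0.367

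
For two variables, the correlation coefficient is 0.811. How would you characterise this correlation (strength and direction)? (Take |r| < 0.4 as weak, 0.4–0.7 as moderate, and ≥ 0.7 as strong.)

r = 0.811 > 0 so the relationship is positive.
|r| = 0.811, which falls in the strong range.

strong positive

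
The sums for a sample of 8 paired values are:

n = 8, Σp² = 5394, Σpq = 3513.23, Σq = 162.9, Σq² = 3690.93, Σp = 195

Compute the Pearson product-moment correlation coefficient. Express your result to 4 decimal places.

-0.9345

r = (nΣpq − ΣpΣq) / √[(nΣp² − (Σp)²)(nΣq² − (Σq)²)]
Numerator: 8×3513.23 − 195×162.9 = -3659.66
Denominator: √[(43152 − 38025)(29527.44 − 26536.41)] = √[5127 × 2991.03] = 3915.9942
r = -3659.66 / 3915.9942 ≈ -0.9345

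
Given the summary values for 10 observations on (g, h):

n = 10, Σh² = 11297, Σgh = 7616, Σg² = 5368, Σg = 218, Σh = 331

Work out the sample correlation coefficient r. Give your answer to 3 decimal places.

r = (nΣgh − ΣgΣh) / √[(nΣg² − (Σg)²)(nΣh² − (Σh)²)]
Numerator: 10×7616 − 218×331 = 4002
Denominator: √[(53680 − 47524)(112970 − 109561)] = √[6156 × 3409] = 4581.0265
r = 4002 / 4581.0265 ≈ 0.874

0.874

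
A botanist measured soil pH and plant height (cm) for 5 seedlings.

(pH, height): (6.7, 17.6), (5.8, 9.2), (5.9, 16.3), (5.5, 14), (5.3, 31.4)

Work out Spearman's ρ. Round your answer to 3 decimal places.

-0.100

Rank pH: 5, 3, 4, 2, 1
Rank height: 4, 1, 3, 2, 5
d = rank(pH) − rank(height): 1, 2, 1, 0, -4; Σd² = 22
ρ = 1 − 6Σd² / [n(n²−1)] = 1 − 6×22 / (5×24) = 1 − 132/120 ≈ -0.100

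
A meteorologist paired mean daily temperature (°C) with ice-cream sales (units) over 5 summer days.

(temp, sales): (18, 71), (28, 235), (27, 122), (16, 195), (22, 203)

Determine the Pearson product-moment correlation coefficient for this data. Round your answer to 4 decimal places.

0.2818

n = 5, Σx = 111, Σy = 826, Σx² = 2577, Σy² = 154384, Σxy = 18738
nΣxy − ΣxΣy = 93690 − 91686 = 2004
nΣx² − (Σx)² = 12885 − 12321 = 564; nΣy² − (Σy)² = 771920 − 682276 = 89644
r = 2004 / √(564 × 89644) = 2004 / 7110.5004 ≈ 0.2818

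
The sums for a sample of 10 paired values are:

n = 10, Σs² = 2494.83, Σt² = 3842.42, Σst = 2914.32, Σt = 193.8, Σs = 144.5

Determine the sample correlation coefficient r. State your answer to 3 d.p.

r = (nΣst − ΣsΣt) / √[(nΣs² − (Σs)²)(nΣt² − (Σt)²)]
Numerator: 10×2914.32 − 144.5×193.8 = 1139.1
Denominator: √[(24948.3 − 20880.25)(38424.2 − 37558.44)] = √[4068.05 × 865.76] = 1876.6872
r = 1139.1 / 1876.6872 ≈ 0.607

0.607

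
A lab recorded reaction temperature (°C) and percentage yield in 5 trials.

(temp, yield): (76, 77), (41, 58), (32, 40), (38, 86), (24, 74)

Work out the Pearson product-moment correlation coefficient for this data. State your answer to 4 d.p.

n = 5, Σx = 211, Σy = 335, Σx² = 10501, Σy² = 23765, Σxy = 14554
nΣxy − ΣxΣy = 72770 − 70685 = 2085
nΣx² − (Σx)² = 52505 − 44521 = 7984; nΣy² − (Σy)² = 118825 − 112225 = 6600
r = 2085 / √(7984 × 6600) = 2085 / 7259.0909 ≈ 0.2872

0.2872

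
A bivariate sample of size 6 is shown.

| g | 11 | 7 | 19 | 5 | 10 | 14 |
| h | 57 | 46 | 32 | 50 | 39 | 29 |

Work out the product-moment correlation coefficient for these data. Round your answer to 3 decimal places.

n = 6, Σg = 66, Σh = 253, Σg² = 852, Σh² = 11251, Σgh = 2603
nΣgh − ΣgΣh = 15618 − 16698 = -1080
nΣg² − (Σg)² = 5112 − 4356 = 756; nΣh² − (Σh)² = 67506 − 64009 = 3497
r = -1080 / √(756 × 3497) = -1080 / 1625.9557 ≈ -0.664

-0.664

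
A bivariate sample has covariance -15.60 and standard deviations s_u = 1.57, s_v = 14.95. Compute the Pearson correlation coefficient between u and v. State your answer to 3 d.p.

r = Cov(u,v) / (s_u · s_v) = -15.60 / (1.57 × 14.95)
  = -15.60 / 23.4715 ≈ -0.665

-0.665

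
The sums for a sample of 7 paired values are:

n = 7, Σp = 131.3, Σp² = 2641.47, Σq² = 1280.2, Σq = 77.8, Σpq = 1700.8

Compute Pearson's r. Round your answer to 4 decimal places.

0.8864

r = (nΣpq − ΣpΣq) / √[(nΣp² − (Σp)²)(nΣq² − (Σq)²)]
Numerator: 7×1700.8 − 131.3×77.8 = 1690.46
Denominator: √[(18490.29 − 17239.69)(8961.4 − 6052.84)] = √[1250.6 × 2908.56] = 1907.2087
r = 1690.46 / 1907.2087 ≈ 0.8864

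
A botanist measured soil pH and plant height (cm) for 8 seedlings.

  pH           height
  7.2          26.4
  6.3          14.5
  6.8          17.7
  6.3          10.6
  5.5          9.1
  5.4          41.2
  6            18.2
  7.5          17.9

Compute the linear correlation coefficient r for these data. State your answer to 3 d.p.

-0.136

n = 8, Σx = 51, Σy = 155.6, Σx² = 329.12, Σy² = 3764.76, Σxy = 984.55
nΣxy − ΣxΣy = 7876.4 − 7935.6 = -59.2
nΣx² − (Σx)² = 2632.96 − 2601 = 31.96; nΣy² − (Σy)² = 30118.08 − 24211.36 = 5906.72
r = -59.2 / √(31.96 × 5906.72) = -59.2 / 434.4868 ≈ -0.136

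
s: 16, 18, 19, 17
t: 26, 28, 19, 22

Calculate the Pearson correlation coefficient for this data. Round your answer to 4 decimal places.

-0.4804

n = 4, Σs = 70, Σt = 95, Σs² = 1230, Σt² = 2305, Σst = 1655
nΣst − ΣsΣt = 6620 − 6650 = -30
nΣs² − (Σs)² = 4920 − 4900 = 20; nΣt² − (Σt)² = 9220 − 9025 = 195
r = -30 / √(20 × 195) = -30 / 62.4500 ≈ -0.4804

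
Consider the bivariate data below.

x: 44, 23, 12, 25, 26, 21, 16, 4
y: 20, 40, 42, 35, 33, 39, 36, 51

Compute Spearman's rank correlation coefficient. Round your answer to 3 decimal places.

Rank x: 8, 5, 2, 6, 7, 4, 3, 1
Rank y: 1, 6, 7, 3, 2, 5, 4, 8
d = rank(x) − rank(y): 7, -1, -5, 3, 5, -1, -1, -7; Σd² = 160
ρ = 1 − 6Σd² / [n(n²−1)] = 1 − 6×160 / (8×63) = 1 − 960/504 ≈ -0.905

-0.905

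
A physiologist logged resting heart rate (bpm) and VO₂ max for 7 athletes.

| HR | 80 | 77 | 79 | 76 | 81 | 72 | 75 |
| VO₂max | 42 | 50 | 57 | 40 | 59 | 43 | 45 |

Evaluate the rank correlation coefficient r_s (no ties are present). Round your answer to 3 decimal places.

0.464

Rank HR: 6, 4, 5, 3, 7, 1, 2
Rank VO₂max: 2, 5, 6, 1, 7, 3, 4
d = rank(HR) − rank(VO₂max): 4, -1, -1, 2, 0, -2, -2; Σd² = 30
ρ = 1 − 6Σd² / [n(n²−1)] = 1 − 6×30 / (7×48) = 1 − 180/336 ≈ 0.464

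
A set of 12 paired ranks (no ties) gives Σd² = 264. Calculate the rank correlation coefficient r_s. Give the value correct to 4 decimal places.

ρ = 1 − 6Σd² / [n(n²−1)] = 1 − 6×264 / (12×143)
  = 1 − 1584/1716 = 1 − 0.92308 ≈ 0.0769

0.0769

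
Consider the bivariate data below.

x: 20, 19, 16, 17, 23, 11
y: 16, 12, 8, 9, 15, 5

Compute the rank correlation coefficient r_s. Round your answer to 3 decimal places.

0.943

Rank x: 5, 4, 2, 3, 6, 1
Rank y: 6, 4, 2, 3, 5, 1
d = rank(x) − rank(y): -1, 0, 0, 0, 1, 0; Σd² = 2
ρ = 1 − 6Σd² / [n(n²−1)] = 1 − 6×2 / (6×35) = 1 − 12/210 ≈ 0.943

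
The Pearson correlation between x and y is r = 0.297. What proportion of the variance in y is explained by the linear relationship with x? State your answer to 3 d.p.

0.088

r² = (0.297)² = 0.088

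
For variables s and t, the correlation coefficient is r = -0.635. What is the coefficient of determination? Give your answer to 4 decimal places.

r² = (-0.635)² = 0.4032

0.4032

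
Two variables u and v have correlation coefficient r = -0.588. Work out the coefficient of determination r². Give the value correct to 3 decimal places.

r² = (-0.588)² = 0.346

0.346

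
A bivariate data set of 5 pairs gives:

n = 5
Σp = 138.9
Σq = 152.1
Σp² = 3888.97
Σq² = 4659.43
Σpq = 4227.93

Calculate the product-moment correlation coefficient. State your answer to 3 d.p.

0.082

r = (nΣpq − ΣpΣq) / √[(nΣp² − (Σp)²)(nΣq² − (Σq)²)]
Numerator: 5×4227.93 − 138.9×152.1 = 12.96
Denominator: √[(19444.85 − 19293.21)(23297.15 − 23134.41)] = √[151.64 × 162.74] = 157.0920
r = 12.96 / 157.0920 ≈ 0.082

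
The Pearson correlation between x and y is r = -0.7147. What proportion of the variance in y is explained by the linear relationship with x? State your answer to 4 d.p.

r² = (-0.7147)² = 0.5108

0.5108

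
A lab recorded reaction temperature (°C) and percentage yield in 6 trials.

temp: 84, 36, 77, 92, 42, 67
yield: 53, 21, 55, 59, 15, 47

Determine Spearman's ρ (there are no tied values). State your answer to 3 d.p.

0.886

Rank temp: 5, 1, 4, 6, 2, 3
Rank yield: 4, 2, 5, 6, 1, 3
d = rank(temp) − rank(yield): 1, -1, -1, 0, 1, 0; Σd² = 4
ρ = 1 − 6Σd² / [n(n²−1)] = 1 − 6×4 / (6×35) = 1 − 24/210 ≈ 0.886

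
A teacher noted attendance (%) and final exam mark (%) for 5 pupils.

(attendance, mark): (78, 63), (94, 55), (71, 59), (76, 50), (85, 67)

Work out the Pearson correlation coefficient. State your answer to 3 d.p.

0.054

n = 5, Σx = 404, Σy = 294, Σx² = 32962, Σy² = 17464, Σxy = 23768
nΣxy − ΣxΣy = 118840 − 118776 = 64
nΣx² − (Σx)² = 164810 − 163216 = 1594; nΣy² − (Σy)² = 87320 − 86436 = 884
r = 64 / √(1594 × 884) = 64 / 1187.0535 ≈ 0.054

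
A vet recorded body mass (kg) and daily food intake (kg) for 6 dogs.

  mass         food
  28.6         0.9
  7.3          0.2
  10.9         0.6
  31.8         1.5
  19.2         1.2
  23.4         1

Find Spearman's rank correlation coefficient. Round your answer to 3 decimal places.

0.771

Rank mass: 5, 1, 2, 6, 3, 4
Rank food: 3, 1, 2, 6, 5, 4
d = rank(mass) − rank(food): 2, 0, 0, 0, -2, 0; Σd² = 8
ρ = 1 − 6Σd² / [n(n²−1)] = 1 − 6×8 / (6×35) = 1 − 48/210 ≈ 0.771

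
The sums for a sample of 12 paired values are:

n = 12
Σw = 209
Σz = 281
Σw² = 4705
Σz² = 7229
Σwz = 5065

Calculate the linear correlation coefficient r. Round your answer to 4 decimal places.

0.2056

r = (nΣwz − ΣwΣz) / √[(nΣw² − (Σw)²)(nΣz² − (Σz)²)]
Numerator: 12×5065 − 209×281 = 2051
Denominator: √[(56460 − 43681)(86748 − 78961)] = √[12779 × 7787] = 9975.4736
r = 2051 / 9975.4736 ≈ 0.2056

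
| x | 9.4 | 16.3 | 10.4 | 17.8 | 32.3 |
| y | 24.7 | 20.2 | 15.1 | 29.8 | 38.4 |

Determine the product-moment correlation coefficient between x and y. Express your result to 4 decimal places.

n = 5, Σx = 86.2, Σy = 128.2, Σx² = 1822.34, Σy² = 3608.74, Σxy = 2489.24
nΣxy − ΣxΣy = 12446.2 − 11050.84 = 1395.36
nΣx² − (Σx)² = 9111.7 − 7430.44 = 1681.26; nΣy² − (Σy)² = 18043.7 − 16435.24 = 1608.46
r = 1395.36 / √(1681.26 × 1608.46) = 1395.36 / 1644.4572 ≈ 0.8485

0.8485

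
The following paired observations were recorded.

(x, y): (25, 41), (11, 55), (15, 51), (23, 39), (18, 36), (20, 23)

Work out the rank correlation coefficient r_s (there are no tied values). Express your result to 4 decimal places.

-0.4857

Rank x: 6, 1, 2, 5, 3, 4
Rank y: 4, 6, 5, 3, 2, 1
d = rank(x) − rank(y): 2, -5, -3, 2, 1, 3; Σd² = 52
ρ = 1 − 6Σd² / [n(n²−1)] = 1 − 6×52 / (6×35) = 1 − 312/210 ≈ -0.4857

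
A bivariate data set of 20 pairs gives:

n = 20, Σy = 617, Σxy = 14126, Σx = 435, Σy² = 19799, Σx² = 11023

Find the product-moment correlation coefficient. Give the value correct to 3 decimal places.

r = (nΣxy − ΣxΣy) / √[(nΣx² − (Σx)²)(nΣy² − (Σy)²)]
Numerator: 20×14126 − 435×617 = 14125
Denominator: √[(220460 − 189225)(395980 − 380689)] = √[31235 × 15291] = 21854.3905
r = 14125 / 21854.3905 ≈ 0.646

0.646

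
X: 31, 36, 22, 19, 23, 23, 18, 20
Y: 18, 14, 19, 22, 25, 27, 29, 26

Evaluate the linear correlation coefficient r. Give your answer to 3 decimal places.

n = 8, ΣX = 192, ΣY = 180, ΣX² = 4884, ΣY² = 4236, ΣXY = 4136
nΣXY − ΣXΣY = 33088 − 34560 = -1472
nΣX² − (ΣX)² = 39072 − 36864 = 2208; nΣY² − (ΣY)² = 33888 − 32400 = 1488
r = -1472 / √(2208 × 1488) = -1472 / 1812.5959 ≈ -0.812

-0.812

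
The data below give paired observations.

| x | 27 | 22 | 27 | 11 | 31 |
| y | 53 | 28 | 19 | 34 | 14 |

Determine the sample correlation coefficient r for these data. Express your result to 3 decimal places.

-0.265

n = 5, Σx = 118, Σy = 148, Σx² = 3024, Σy² = 5306, Σxy = 3368
nΣxy − ΣxΣy = 16840 − 17464 = -624
nΣx² − (Σx)² = 15120 − 13924 = 1196; nΣy² − (Σy)² = 26530 − 21904 = 4626
r = -624 / √(1196 × 4626) = -624 / 2352.1684 ≈ -0.265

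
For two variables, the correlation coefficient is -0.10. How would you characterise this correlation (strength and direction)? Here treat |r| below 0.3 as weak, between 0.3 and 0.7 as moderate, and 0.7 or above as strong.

weak negative

r = -0.10 < 0 so the relationship is negative.
|r| = 0.10, which falls in the weak range.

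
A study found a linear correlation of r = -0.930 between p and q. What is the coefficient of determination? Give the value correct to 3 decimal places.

r² = (-0.930)² = 0.865

0.865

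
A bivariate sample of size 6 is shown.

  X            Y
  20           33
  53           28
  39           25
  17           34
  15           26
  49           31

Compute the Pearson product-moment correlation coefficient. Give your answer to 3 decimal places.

-0.277

n = 6, ΣX = 193, ΣY = 177, ΣX² = 7645, ΣY² = 5291, ΣXY = 5606
nΣXY − ΣXΣY = 33636 − 34161 = -525
nΣX² − (ΣX)² = 45870 − 37249 = 8621; nΣY² − (ΣY)² = 31746 − 31329 = 417
r = -525 / √(8621 × 417) = -525 / 1896.0372 ≈ -0.277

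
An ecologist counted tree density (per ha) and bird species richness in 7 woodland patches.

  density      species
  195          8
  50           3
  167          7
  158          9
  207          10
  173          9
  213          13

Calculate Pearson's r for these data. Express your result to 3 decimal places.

n = 7, Σx = 1163, Σy = 59, Σx² = 211525, Σy² = 553, Σxy = 10697
nΣxy − ΣxΣy = 74879 − 68617 = 6262
nΣx² − (Σx)² = 1480675 − 1352569 = 128106; nΣy² − (Σy)² = 3871 − 3481 = 390
r = 6262 / √(128106 × 390) = 6262 / 7068.3336 ≈ 0.886

0.886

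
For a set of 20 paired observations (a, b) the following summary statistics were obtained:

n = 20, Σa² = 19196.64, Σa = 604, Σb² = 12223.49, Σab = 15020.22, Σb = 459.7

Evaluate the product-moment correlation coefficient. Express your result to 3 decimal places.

r = (nΣab − ΣaΣb) / √[(nΣa² − (Σa)²)(nΣb² − (Σb)²)]
Numerator: 20×15020.22 − 604×459.7 = 22745.6
Denominator: √[(383932.8 − 364816)(244469.8 − 211324.09)] = √[19116.8 × 33145.71] = 25172.2051
r = 22745.6 / 25172.2051 ≈ 0.904

0.904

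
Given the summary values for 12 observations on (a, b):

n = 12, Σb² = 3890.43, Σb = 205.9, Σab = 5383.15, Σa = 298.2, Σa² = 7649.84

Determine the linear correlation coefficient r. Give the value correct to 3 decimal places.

r = (nΣab − ΣaΣb) / √[(nΣa² − (Σa)²)(nΣb² − (Σb)²)]
Numerator: 12×5383.15 − 298.2×205.9 = 3198.42
Denominator: √[(91798.08 − 88923.24)(46685.16 − 42394.81)] = √[2874.84 × 4290.35] = 3511.9894
r = 3198.42 / 3511.9894 ≈ 0.911

0.911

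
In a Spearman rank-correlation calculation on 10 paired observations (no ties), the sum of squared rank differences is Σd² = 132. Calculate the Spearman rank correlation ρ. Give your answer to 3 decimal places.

ρ = 1 − 6Σd² / [n(n²−1)] = 1 − 6×132 / (10×99)
  = 1 − 792/990 = 1 − 0.8000 ≈ 0.200

0.200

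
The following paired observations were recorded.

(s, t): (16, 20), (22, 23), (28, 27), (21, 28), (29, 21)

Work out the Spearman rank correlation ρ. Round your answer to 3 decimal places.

Rank s: 1, 3, 4, 2, 5
Rank t: 1, 3, 4, 5, 2
d = rank(s) − rank(t): 0, 0, 0, -3, 3; Σd² = 18
ρ = 1 − 6Σd² / [n(n²−1)] = 1 − 6×18 / (5×24) = 1 − 108/120 ≈ 0.100

0.100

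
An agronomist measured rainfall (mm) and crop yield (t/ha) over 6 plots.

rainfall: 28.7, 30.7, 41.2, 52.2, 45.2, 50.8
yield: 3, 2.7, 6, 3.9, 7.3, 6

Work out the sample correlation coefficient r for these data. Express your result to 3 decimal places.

n = 6, Σx = 248.8, Σy = 28.9, Σx² = 10812.14, Σy² = 156.79, Σxy = 1254.53
nΣxy − ΣxΣy = 7527.18 − 7190.32 = 336.86
nΣx² − (Σx)² = 64872.84 − 61901.44 = 2971.4; nΣy² − (Σy)² = 940.74 − 835.21 = 105.53
r = 336.86 / √(2971.4 × 105.53) = 336.86 / 559.9749 ≈ 0.602

0.602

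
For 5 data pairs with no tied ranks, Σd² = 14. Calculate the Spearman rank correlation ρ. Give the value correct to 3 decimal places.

0.300

ρ = 1 − 6Σd² / [n(n²−1)] = 1 − 6×14 / (5×24)
  = 1 − 84/120 = 1 − 0.7000 ≈ 0.300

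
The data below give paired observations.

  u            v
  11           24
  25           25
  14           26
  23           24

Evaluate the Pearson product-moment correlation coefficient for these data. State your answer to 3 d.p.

n = 4, Σu = 73, Σv = 99, Σu² = 1471, Σv² = 2453, Σuv = 1805
nΣuv − ΣuΣv = 7220 − 7227 = -7
nΣu² − (Σu)² = 5884 − 5329 = 555; nΣv² − (Σv)² = 9812 − 9801 = 11
r = -7 / √(555 × 11) = -7 / 78.1345 ≈ -0.090

-0.090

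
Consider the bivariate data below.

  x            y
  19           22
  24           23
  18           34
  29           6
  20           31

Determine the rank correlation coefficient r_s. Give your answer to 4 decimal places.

-0.7000

Rank x: 2, 4, 1, 5, 3
Rank y: 2, 3, 5, 1, 4
d = rank(x) − rank(y): 0, 1, -4, 4, -1; Σd² = 34
ρ = 1 − 6Σd² / [n(n²−1)] = 1 − 6×34 / (5×24) = 1 − 204/120 ≈ -0.7000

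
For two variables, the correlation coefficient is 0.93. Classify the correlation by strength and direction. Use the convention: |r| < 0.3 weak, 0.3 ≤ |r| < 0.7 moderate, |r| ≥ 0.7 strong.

r = 0.93 > 0 so the relationship is positive.
|r| = 0.93, which falls in the strong range.

strong positive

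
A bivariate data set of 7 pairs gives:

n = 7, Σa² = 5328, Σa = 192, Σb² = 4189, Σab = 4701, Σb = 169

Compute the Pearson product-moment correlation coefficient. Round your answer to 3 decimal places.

0.800

r = (nΣab − ΣaΣb) / √[(nΣa² − (Σa)²)(nΣb² − (Σb)²)]
Numerator: 7×4701 − 192×169 = 459
Denominator: √[(37296 − 36864)(29323 − 28561)] = √[432 × 762] = 573.7456
r = 459 / 573.7456 ≈ 0.800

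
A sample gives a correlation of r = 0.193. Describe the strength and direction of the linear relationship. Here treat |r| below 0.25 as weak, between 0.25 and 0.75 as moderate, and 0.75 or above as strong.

r = 0.193 > 0 so the relationship is positive.
|r| = 0.193, which falls in the weak range.

weak positive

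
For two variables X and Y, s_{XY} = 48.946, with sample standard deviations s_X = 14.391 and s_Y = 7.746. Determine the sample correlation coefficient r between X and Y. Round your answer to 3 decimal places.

0.439

r = Cov(X,Y) / (s_X · s_Y) = 48.946 / (14.391 × 7.746)
  = 48.946 / 111.4727 ≈ 0.439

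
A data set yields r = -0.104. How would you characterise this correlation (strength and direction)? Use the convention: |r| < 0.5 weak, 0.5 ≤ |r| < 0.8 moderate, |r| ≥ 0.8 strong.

r = -0.104 < 0 so the relationship is negative.
|r| = 0.104, which falls in the weak range.

weak negative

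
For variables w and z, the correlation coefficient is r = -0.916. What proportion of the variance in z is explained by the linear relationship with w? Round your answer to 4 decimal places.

0.8391

r² = (-0.916)² = 0.8391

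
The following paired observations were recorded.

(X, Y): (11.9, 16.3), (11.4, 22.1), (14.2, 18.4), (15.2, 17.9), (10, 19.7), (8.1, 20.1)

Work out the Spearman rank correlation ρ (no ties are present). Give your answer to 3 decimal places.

-0.657

Rank X: 4, 3, 5, 6, 2, 1
Rank Y: 1, 6, 3, 2, 4, 5
d = rank(X) − rank(Y): 3, -3, 2, 4, -2, -4; Σd² = 58
ρ = 1 − 6Σd² / [n(n²−1)] = 1 − 6×58 / (6×35) = 1 − 348/210 ≈ -0.657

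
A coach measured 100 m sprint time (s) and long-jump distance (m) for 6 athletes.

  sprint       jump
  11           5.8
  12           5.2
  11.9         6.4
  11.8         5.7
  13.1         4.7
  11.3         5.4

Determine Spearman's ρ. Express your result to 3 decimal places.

Rank sprint: 1, 5, 4, 3, 6, 2
Rank jump: 5, 2, 6, 4, 1, 3
d = rank(sprint) − rank(jump): -4, 3, -2, -1, 5, -1; Σd² = 56
ρ = 1 − 6Σd² / [n(n²−1)] = 1 − 6×56 / (6×35) = 1 − 336/210 ≈ -0.600

-0.600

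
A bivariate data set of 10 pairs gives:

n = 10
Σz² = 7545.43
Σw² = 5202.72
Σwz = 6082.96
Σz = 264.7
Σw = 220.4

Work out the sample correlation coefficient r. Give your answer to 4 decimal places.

0.5774

r = (nΣwz − ΣwΣz) / √[(nΣw² − (Σw)²)(nΣz² − (Σz)²)]
Numerator: 10×6082.96 − 220.4×264.7 = 2489.72
Denominator: √[(52027.2 − 48576.16)(75454.3 − 70066.09)] = √[3451.04 × 5388.21] = 4312.1837
r = 2489.72 / 4312.1837 ≈ 0.5774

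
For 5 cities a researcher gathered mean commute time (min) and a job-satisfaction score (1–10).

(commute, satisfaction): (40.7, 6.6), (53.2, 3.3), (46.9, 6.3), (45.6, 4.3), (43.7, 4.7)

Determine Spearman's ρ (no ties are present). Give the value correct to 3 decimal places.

-0.700

Rank commute: 1, 5, 4, 3, 2
Rank satisfaction: 5, 1, 4, 2, 3
d = rank(commute) − rank(satisfaction): -4, 4, 0, 1, -1; Σd² = 34
ρ = 1 − 6Σd² / [n(n²−1)] = 1 − 6×34 / (5×24) = 1 − 204/120 ≈ -0.700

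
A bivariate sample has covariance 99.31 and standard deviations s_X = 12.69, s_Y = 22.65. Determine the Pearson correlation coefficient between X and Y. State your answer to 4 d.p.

0.3455

r = Cov(X,Y) / (s_X · s_Y) = 99.31 / (12.69 × 22.65)
  = 99.31 / 287.4285 ≈ 0.3455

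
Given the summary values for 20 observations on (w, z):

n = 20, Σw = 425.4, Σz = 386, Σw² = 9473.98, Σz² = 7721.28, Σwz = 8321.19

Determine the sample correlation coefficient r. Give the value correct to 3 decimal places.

r = (nΣwz − ΣwΣz) / √[(nΣw² − (Σw)²)(nΣz² − (Σz)²)]
Numerator: 20×8321.19 − 425.4×386 = 2219.4
Denominator: √[(189479.6 − 180965.16)(154425.6 − 148996)] = √[8514.44 × 5429.6] = 6799.2649
r = 2219.4 / 6799.2649 ≈ 0.326

0.326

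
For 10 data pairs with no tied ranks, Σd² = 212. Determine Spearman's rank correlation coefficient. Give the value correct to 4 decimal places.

ρ = 1 − 6Σd² / [n(n²−1)] = 1 − 6×212 / (10×99)
  = 1 − 1272/990 = 1 − 1.28485 ≈ -0.2848

-0.2848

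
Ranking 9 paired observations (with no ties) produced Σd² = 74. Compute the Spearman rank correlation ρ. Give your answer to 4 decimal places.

0.3833

ρ = 1 − 6Σd² / [n(n²−1)] = 1 − 6×74 / (9×80)
  = 1 − 444/720 = 1 − 0.61667 ≈ 0.3833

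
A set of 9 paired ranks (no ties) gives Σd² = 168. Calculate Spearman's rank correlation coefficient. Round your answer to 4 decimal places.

ρ = 1 − 6Σd² / [n(n²−1)] = 1 − 6×168 / (9×80)
  = 1 − 1008/720 = 1 − 1.40000 ≈ -0.4000

-0.4000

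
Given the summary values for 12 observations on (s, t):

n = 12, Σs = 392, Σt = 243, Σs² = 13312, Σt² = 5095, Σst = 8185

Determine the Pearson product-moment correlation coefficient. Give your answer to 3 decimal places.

r = (nΣst − ΣsΣt) / √[(nΣs² − (Σs)²)(nΣt² − (Σt)²)]
Numerator: 12×8185 − 392×243 = 2964
Denominator: √[(159744 − 153664)(61140 − 59049)] = √[6080 × 2091] = 3565.5687
r = 2964 / 3565.5687 ≈ 0.831

0.831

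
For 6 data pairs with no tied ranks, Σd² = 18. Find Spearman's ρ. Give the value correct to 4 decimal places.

ρ = 1 − 6Σd² / [n(n²−1)] = 1 − 6×18 / (6×35)
  = 1 − 108/210 = 1 − 0.51429 ≈ 0.4857

0.4857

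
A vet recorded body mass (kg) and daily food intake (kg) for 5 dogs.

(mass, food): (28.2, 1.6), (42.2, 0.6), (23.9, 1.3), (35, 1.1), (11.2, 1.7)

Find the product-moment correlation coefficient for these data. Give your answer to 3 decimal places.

-0.873

n = 5, Σx = 140.5, Σy = 6.3, Σx² = 4497.73, Σy² = 8.71, Σxy = 159.05
nΣxy − ΣxΣy = 795.25 − 885.15 = -89.9
nΣx² − (Σx)² = 22488.65 − 19740.25 = 2748.4; nΣy² − (Σy)² = 43.55 − 39.69 = 3.86
r = -89.9 / √(2748.4 × 3.86) = -89.9 / 102.9991 ≈ -0.873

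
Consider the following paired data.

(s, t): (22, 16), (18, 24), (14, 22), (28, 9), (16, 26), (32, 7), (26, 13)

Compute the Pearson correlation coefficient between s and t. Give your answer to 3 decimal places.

n = 7, Σs = 156, Σt = 117, Σs² = 3744, Σt² = 2291, Σst = 2322
nΣst − ΣsΣt = 16254 − 18252 = -1998
nΣs² − (Σs)² = 26208 − 24336 = 1872; nΣt² − (Σt)² = 16037 − 13689 = 2348
r = -1998 / √(1872 × 2348) = -1998 / 2096.5343 ≈ -0.953

-0.953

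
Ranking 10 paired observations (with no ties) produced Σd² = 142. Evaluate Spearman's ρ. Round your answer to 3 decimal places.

ρ = 1 − 6Σd² / [n(n²−1)] = 1 − 6×142 / (10×99)
  = 1 − 852/990 = 1 − 0.8606 ≈ 0.139

0.139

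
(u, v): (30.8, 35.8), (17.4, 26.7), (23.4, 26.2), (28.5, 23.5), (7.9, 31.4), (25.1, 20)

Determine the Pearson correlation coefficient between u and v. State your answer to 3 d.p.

-0.123

n = 6, Σu = 133.1, Σv = 163.6, Σu² = 3303.63, Σv² = 4619.18, Σuv = 3600.11
nΣuv − ΣuΣv = 21600.66 − 21775.16 = -174.5
nΣu² − (Σu)² = 19821.78 − 17715.61 = 2106.17; nΣv² − (Σv)² = 27715.08 − 26764.96 = 950.12
r = -174.5 / √(2106.17 × 950.12) = -174.5 / 1414.6075 ≈ -0.123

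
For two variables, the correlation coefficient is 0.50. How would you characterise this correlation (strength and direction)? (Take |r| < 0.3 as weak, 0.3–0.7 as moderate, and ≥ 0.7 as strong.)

r = 0.50 > 0 so the relationship is positive.
|r| = 0.50, which falls in the moderate range.

moderate positive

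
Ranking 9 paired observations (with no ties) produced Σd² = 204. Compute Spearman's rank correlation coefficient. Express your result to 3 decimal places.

ρ = 1 − 6Σd² / [n(n²−1)] = 1 − 6×204 / (9×80)
  = 1 − 1224/720 = 1 − 1.7000 ≈ -0.700

-0.700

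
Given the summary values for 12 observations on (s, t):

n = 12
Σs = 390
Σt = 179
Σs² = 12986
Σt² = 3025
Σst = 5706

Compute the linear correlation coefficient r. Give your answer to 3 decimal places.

-0.336

r = (nΣst − ΣsΣt) / √[(nΣs² − (Σs)²)(nΣt² − (Σt)²)]
Numerator: 12×5706 − 390×179 = -1338
Denominator: √[(155832 − 152100)(36300 − 32041)] = √[3732 × 4259] = 3986.8017
r = -1338 / 3986.8017 ≈ -0.336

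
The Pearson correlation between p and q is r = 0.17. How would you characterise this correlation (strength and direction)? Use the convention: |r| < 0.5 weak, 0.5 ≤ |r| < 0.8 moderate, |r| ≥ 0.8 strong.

weak positive

r = 0.17 > 0 so the relationship is positive.
|r| = 0.17, which falls in the weak range.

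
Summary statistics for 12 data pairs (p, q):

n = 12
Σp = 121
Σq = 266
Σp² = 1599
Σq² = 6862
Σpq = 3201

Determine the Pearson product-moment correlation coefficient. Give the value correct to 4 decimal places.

r = (nΣpq − ΣpΣq) / √[(nΣp² − (Σp)²)(nΣq² − (Σq)²)]
Numerator: 12×3201 − 121×266 = 6226
Denominator: √[(19188 − 14641)(82344 − 70756)] = √[4547 × 11588] = 7258.8316
r = 6226 / 7258.8316 ≈ 0.8577

0.8577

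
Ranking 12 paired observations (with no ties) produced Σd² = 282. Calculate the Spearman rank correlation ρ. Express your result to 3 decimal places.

ρ = 1 − 6Σd² / [n(n²−1)] = 1 − 6×282 / (12×143)
  = 1 − 1692/1716 = 1 − 0.9860 ≈ 0.014

0.014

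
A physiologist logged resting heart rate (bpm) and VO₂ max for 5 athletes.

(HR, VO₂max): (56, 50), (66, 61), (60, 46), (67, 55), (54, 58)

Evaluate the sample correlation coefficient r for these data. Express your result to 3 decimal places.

n = 5, Σx = 303, Σy = 270, Σx² = 18497, Σy² = 14726, Σxy = 16403
nΣxy − ΣxΣy = 82015 − 81810 = 205
nΣx² − (Σx)² = 92485 − 91809 = 676; nΣy² − (Σy)² = 73630 − 72900 = 730
r = 205 / √(676 × 730) = 205 / 702.4813 ≈ 0.292

0.292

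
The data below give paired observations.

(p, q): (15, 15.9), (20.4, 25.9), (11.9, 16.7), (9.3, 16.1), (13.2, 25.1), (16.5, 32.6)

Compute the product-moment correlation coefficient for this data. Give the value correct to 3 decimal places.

n = 6, Σp = 86.3, Σq = 132.3, Σp² = 1315.75, Σq² = 3154.49, Σpq = 1984.54
nΣpq − ΣpΣq = 11907.24 − 11417.49 = 489.75
nΣp² − (Σp)² = 7894.5 − 7447.69 = 446.81; nΣq² − (Σq)² = 18926.94 − 17503.29 = 1423.65
r = 489.75 / √(446.81 × 1423.65) = 489.75 / 797.5594 ≈ 0.614

0.614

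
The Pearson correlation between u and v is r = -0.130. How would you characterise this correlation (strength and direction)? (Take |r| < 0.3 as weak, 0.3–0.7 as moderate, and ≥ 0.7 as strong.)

r = -0.130 < 0 so the relationship is negative.
|r| = 0.130, which falls in the weak range.

weak negative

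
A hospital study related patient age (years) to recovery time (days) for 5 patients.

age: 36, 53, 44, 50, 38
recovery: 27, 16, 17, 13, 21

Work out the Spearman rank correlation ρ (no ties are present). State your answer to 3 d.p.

-0.900

Rank age: 1, 5, 3, 4, 2
Rank recovery: 5, 2, 3, 1, 4
d = rank(age) − rank(recovery): -4, 3, 0, 3, -2; Σd² = 38
ρ = 1 − 6Σd² / [n(n²−1)] = 1 − 6×38 / (5×24) = 1 − 228/120 ≈ -0.900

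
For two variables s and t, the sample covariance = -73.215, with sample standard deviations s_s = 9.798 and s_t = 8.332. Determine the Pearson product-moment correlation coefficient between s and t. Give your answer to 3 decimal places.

-0.897

r = Cov(s,t) / (s_s · s_t) = -73.215 / (9.798 × 8.332)
  = -73.215 / 81.6369 ≈ -0.897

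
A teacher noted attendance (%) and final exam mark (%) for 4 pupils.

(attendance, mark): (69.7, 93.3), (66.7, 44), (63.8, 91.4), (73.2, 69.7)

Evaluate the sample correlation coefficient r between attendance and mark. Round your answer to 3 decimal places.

n = 4, Σx = 273.4, Σy = 298.4, Σx² = 18735.66, Σy² = 23852.94, Σxy = 20371.17
nΣxy − ΣxΣy = 81484.68 − 81582.56 = -97.88
nΣx² − (Σx)² = 74942.64 − 74747.56 = 195.08; nΣy² − (Σy)² = 95411.76 − 89042.56 = 6369.2
r = -97.88 / √(195.08 × 6369.2) = -97.88 / 1114.6764 ≈ -0.088

-0.088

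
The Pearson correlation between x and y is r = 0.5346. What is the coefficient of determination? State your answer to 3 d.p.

r² = (0.5346)² = 0.286

0.286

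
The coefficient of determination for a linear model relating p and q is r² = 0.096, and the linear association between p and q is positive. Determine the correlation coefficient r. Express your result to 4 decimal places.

0.3098

|r| = √0.096 = 0.3098
The association is positive, so r = 0.3098.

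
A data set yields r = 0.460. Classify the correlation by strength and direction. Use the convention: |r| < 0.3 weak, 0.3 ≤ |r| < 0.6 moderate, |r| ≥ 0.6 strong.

r = 0.460 > 0 so the relationship is positive.
|r| = 0.460, which falls in the moderate range.

moderate positive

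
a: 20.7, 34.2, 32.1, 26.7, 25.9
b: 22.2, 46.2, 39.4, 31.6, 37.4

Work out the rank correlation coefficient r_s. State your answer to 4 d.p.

Rank a: 1, 5, 4, 3, 2
Rank b: 1, 5, 4, 2, 3
d = rank(a) − rank(b): 0, 0, 0, 1, -1; Σd² = 2
ρ = 1 − 6Σd² / [n(n²−1)] = 1 − 6×2 / (5×24) = 1 − 12/120 ≈ 0.9000

0.9000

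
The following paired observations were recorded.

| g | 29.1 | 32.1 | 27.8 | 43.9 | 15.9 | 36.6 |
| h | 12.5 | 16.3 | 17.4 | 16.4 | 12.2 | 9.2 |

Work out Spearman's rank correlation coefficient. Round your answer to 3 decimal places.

Rank g: 3, 4, 2, 6, 1, 5
Rank h: 3, 4, 6, 5, 2, 1
d = rank(g) − rank(h): 0, 0, -4, 1, -1, 4; Σd² = 34
ρ = 1 − 6Σd² / [n(n²−1)] = 1 − 6×34 / (6×35) = 1 − 204/210 ≈ 0.029

0.029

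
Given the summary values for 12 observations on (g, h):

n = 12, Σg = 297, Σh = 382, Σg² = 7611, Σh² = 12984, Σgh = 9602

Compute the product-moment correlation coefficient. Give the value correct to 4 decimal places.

0.3186

r = (nΣgh − ΣgΣh) / √[(nΣg² − (Σg)²)(nΣh² − (Σh)²)]
Numerator: 12×9602 − 297×382 = 1770
Denominator: √[(91332 − 88209)(155808 − 145924)] = √[3123 × 9884] = 5555.8736
r = 1770 / 5555.8736 ≈ 0.3186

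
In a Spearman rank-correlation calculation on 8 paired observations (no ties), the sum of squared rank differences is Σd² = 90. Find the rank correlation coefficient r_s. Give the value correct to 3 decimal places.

-0.071

ρ = 1 − 6Σd² / [n(n²−1)] = 1 − 6×90 / (8×63)
  = 1 − 540/504 = 1 − 1.0714 ≈ -0.071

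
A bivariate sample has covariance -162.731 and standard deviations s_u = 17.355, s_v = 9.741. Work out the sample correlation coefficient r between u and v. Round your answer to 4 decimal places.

r = Cov(u,v) / (s_u · s_v) = -162.731 / (17.355 × 9.741)
  = -162.731 / 169.0551 ≈ -0.9626

-0.9626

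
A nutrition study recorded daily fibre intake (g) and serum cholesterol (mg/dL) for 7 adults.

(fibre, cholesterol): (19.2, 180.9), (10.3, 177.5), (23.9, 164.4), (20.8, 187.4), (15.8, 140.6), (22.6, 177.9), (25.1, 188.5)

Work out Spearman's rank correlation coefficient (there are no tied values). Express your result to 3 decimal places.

Rank fibre: 3, 1, 6, 4, 2, 5, 7
Rank cholesterol: 5, 3, 2, 6, 1, 4, 7
d = rank(fibre) − rank(cholesterol): -2, -2, 4, -2, 1, 1, 0; Σd² = 30
ρ = 1 − 6Σd² / [n(n²−1)] = 1 − 6×30 / (7×48) = 1 − 180/336 ≈ 0.464

0.464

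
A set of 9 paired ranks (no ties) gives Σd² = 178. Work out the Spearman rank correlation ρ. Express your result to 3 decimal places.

-0.483

ρ = 1 − 6Σd² / [n(n²−1)] = 1 − 6×178 / (9×80)
  = 1 − 1068/720 = 1 − 1.4833 ≈ -0.483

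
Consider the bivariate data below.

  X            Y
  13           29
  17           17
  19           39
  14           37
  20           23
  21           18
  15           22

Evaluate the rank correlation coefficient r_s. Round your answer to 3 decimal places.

Rank X: 1, 4, 5, 2, 6, 7, 3
Rank Y: 5, 1, 7, 6, 4, 2, 3
d = rank(X) − rank(Y): -4, 3, -2, -4, 2, 5, 0; Σd² = 74
ρ = 1 − 6Σd² / [n(n²−1)] = 1 − 6×74 / (7×48) = 1 − 444/336 ≈ -0.321

-0.321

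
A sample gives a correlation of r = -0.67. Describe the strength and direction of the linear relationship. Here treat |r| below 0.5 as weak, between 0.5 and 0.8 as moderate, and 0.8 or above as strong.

r = -0.67 < 0 so the relationship is negative.
|r| = 0.67, which falls in the moderate range.

moderate negative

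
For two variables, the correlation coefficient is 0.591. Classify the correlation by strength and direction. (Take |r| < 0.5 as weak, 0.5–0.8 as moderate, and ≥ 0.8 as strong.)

r = 0.591 > 0 so the relationship is positive.
|r| = 0.591, which falls in the moderate range.

moderate positive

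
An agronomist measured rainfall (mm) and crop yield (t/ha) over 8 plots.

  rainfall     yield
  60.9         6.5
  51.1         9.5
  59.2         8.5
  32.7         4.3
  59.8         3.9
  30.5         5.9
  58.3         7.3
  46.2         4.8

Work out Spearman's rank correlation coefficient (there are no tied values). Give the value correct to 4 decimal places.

0.1429

Rank rainfall: 8, 4, 6, 2, 7, 1, 5, 3
Rank yield: 5, 8, 7, 2, 1, 4, 6, 3
d = rank(rainfall) − rank(yield): 3, -4, -1, 0, 6, -3, -1, 0; Σd² = 72
ρ = 1 − 6Σd² / [n(n²−1)] = 1 − 6×72 / (8×63) = 1 − 432/504 ≈ 0.1429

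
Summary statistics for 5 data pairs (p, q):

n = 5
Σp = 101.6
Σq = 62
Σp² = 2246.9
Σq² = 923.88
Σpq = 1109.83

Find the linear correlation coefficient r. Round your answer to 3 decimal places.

r = (nΣpq − ΣpΣq) / √[(nΣp² − (Σp)²)(nΣq² − (Σq)²)]
Numerator: 5×1109.83 − 101.6×62 = -750.05
Denominator: √[(11234.5 − 10322.56)(4619.4 − 3844)] = √[911.94 × 775.4] = 840.9033
r = -750.05 / 840.9033 ≈ -0.892

-0.892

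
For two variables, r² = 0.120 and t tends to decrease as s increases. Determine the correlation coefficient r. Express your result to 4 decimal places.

|r| = √0.120 = 0.3464
The association is negative, so r = −0.3464.

-0.3464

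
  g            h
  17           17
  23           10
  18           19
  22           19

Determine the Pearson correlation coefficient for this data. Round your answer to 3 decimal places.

-0.557

n = 4, Σg = 80, Σh = 65, Σg² = 1626, Σh² = 1111, Σgh = 1279
nΣgh − ΣgΣh = 5116 − 5200 = -84
nΣg² − (Σg)² = 6504 − 6400 = 104; nΣh² − (Σh)² = 4444 − 4225 = 219
r = -84 / √(104 × 219) = -84 / 150.9172 ≈ -0.557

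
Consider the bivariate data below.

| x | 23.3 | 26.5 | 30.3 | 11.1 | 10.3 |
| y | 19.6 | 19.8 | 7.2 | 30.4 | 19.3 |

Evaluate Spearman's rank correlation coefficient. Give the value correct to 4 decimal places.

-0.3000

Rank x: 3, 4, 5, 2, 1
Rank y: 3, 4, 1, 5, 2
d = rank(x) − rank(y): 0, 0, 4, -3, -1; Σd² = 26
ρ = 1 − 6Σd² / [n(n²−1)] = 1 − 6×26 / (5×24) = 1 − 156/120 ≈ -0.3000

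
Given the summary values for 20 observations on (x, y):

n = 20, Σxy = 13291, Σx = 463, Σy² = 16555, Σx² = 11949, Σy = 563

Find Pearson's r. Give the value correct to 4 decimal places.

r = (nΣxy − ΣxΣy) / √[(nΣx² − (Σx)²)(nΣy² − (Σy)²)]
Numerator: 20×13291 − 463×563 = 5151
Denominator: √[(238980 − 214369)(331100 − 316969)] = √[24611 × 14131] = 18648.8080
r = 5151 / 18648.8080 ≈ 0.2762

0.2762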